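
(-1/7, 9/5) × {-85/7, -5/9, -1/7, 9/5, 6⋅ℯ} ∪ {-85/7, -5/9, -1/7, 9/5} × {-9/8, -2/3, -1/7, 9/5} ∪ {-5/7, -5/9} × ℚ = ({-5/7, -5/9} × ℚ) ∪ ({-85/7, -5/9, -1/7, 9/5} × {-9/8, -2/3, -1/7, 9/5}) ∪ ((-1/7, 9/5) × {-85/7, -5/9, -1/7, 9/5, 6⋅ℯ})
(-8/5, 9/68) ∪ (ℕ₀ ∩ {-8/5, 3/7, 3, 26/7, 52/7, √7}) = (-8/5, 9/68) ∪ {3}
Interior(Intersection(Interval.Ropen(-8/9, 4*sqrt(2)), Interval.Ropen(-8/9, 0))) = Interval.open(-8/9, 0)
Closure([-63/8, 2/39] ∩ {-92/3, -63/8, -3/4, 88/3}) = {-63/8, -3/4}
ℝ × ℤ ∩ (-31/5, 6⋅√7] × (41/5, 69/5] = (-31/5, 6⋅√7] × {9, 10, …, 13}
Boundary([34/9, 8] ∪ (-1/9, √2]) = {-1/9, 34/9, 8, √2}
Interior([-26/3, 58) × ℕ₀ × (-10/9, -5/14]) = ∅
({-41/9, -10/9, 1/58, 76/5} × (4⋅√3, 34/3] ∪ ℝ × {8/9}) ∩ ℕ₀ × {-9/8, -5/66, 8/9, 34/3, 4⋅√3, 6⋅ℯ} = ℕ₀ × {8/9}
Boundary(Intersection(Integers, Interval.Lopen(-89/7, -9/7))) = Range(-12, -1, 1)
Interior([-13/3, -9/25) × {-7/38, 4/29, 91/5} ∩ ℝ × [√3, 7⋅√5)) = ∅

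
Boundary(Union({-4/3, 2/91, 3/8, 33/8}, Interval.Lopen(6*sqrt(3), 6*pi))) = {-4/3, 2/91, 3/8, 33/8, 6*sqrt(3), 6*pi}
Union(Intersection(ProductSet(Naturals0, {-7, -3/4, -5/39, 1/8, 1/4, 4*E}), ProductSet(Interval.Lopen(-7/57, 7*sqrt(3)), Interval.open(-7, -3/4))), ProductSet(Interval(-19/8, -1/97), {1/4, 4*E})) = ProductSet(Interval(-19/8, -1/97), {1/4, 4*E})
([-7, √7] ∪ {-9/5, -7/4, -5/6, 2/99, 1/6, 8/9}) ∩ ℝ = [-7, √7]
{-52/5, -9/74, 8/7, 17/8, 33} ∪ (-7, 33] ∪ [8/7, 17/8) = {-52/5} ∪ (-7, 33]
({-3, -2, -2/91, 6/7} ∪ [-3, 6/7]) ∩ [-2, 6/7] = [-2, 6/7]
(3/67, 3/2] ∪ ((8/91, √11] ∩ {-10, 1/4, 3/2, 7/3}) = (3/67, 3/2] ∪ {7/3}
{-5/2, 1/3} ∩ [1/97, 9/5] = {1/3}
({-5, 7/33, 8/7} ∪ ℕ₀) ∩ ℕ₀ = ℕ₀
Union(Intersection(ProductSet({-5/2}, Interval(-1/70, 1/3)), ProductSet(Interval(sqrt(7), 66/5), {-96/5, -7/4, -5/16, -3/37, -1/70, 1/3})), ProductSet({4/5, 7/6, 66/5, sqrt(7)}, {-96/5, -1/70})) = ProductSet({4/5, 7/6, 66/5, sqrt(7)}, {-96/5, -1/70})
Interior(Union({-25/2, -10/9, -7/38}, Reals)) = Reals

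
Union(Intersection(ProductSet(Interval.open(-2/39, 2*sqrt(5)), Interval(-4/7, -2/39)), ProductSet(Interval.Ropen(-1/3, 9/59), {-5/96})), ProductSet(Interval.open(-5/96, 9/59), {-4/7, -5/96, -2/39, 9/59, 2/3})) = ProductSet(Interval.open(-5/96, 9/59), {-4/7, -5/96, -2/39, 9/59, 2/3})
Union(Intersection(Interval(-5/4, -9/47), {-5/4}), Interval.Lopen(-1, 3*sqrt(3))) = Union({-5/4}, Interval.Lopen(-1, 3*sqrt(3)))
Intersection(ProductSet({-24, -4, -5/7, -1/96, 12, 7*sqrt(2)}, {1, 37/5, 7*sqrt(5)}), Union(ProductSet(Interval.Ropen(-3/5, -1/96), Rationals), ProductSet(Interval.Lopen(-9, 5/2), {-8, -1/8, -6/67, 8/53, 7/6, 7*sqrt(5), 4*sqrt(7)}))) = ProductSet({-4, -5/7, -1/96}, {7*sqrt(5)})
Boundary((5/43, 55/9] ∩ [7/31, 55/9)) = {7/31, 55/9}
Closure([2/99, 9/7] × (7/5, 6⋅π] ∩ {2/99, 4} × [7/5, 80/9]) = {2/99} × [7/5, 80/9]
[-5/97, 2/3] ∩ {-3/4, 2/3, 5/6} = {2/3}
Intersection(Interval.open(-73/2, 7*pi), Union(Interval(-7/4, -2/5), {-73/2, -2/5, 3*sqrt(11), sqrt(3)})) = Union({3*sqrt(11), sqrt(3)}, Interval(-7/4, -2/5))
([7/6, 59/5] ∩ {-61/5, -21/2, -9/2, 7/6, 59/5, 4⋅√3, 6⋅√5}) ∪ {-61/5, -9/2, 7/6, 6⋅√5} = {-61/5, -9/2, 7/6, 59/5, 4⋅√3, 6⋅√5}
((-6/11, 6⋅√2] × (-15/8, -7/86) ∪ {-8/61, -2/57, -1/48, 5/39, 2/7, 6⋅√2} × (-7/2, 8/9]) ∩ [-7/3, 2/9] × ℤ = ({-8/61, -2/57, -1/48, 5/39} × {-3, -2, -1, 0}) ∪ ((-6/11, 2/9] × {-1})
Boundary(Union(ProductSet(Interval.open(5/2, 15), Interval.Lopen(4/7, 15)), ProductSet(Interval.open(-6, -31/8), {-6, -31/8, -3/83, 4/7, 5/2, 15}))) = Union(ProductSet({5/2, 15}, Interval(4/7, 15)), ProductSet(Interval(-6, -31/8), {-6, -31/8, -3/83, 4/7, 5/2, 15}), ProductSet(Interval(5/2, 15), {4/7, 15}))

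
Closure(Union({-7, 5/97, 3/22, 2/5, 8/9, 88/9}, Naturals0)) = Union({-7, 5/97, 3/22, 2/5, 8/9, 88/9}, Naturals0)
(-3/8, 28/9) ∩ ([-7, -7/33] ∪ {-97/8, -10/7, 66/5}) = (-3/8, -7/33]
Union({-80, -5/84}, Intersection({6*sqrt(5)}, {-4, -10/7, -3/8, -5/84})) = {-80, -5/84}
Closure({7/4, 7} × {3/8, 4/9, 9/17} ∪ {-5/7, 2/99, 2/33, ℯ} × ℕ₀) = ({-5/7, 2/99, 2/33, ℯ} × ℕ₀) ∪ ({7/4, 7} × {3/8, 4/9, 9/17})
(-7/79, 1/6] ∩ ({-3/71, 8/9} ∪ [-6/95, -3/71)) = [-6/95, -3/71]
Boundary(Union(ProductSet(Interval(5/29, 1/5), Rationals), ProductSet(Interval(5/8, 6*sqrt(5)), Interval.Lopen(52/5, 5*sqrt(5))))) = Union(ProductSet({5/8, 6*sqrt(5)}, Interval(52/5, 5*sqrt(5))), ProductSet(Interval(5/29, 1/5), Reals), ProductSet(Interval(5/8, 6*sqrt(5)), {52/5, 5*sqrt(5)}))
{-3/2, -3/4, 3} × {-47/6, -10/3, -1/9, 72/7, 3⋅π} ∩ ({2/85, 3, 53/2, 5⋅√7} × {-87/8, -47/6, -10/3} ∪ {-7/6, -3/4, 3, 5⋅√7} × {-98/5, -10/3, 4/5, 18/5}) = ({3} × {-47/6, -10/3}) ∪ ({-3/4, 3} × {-10/3})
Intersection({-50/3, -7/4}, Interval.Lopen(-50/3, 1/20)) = {-7/4}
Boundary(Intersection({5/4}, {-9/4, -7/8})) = EmptySet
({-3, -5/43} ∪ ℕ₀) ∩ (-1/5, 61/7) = {-5/43} ∪ {0, 1, …, 8}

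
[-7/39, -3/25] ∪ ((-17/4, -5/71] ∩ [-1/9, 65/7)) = [-7/39, -3/25] ∪ [-1/9, -5/71]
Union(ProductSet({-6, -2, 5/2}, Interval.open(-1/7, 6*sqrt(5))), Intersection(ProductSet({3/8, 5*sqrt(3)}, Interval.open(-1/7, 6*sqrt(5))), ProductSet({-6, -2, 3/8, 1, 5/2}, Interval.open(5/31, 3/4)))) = Union(ProductSet({3/8}, Interval.open(5/31, 3/4)), ProductSet({-6, -2, 5/2}, Interval.open(-1/7, 6*sqrt(5))))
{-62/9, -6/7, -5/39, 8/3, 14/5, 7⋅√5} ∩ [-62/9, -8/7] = {-62/9}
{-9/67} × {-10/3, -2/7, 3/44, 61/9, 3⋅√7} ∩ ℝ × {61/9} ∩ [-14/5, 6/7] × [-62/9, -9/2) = ∅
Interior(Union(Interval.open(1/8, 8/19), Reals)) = Interval(-oo, oo)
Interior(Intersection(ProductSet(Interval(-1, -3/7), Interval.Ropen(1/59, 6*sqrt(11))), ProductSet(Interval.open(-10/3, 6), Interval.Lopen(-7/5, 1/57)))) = ProductSet(Interval.open(-1, -3/7), Interval.open(1/59, 1/57))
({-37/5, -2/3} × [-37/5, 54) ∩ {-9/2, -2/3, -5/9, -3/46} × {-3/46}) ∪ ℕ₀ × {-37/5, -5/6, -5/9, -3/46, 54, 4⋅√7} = ({-2/3} × {-3/46}) ∪ (ℕ₀ × {-37/5, -5/6, -5/9, -3/46, 54, 4⋅√7})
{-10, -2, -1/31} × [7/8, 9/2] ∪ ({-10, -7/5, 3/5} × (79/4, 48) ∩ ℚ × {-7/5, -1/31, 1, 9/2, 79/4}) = {-10, -2, -1/31} × [7/8, 9/2]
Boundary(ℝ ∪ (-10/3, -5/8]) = ∅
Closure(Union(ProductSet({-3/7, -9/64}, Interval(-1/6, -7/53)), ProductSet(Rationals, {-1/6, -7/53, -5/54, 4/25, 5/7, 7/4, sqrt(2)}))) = Union(ProductSet({-3/7, -9/64}, Interval(-1/6, -7/53)), ProductSet(Reals, {-1/6, -7/53, -5/54, 4/25, 5/7, 7/4, sqrt(2)}))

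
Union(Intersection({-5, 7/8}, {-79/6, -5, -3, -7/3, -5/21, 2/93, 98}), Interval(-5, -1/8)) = Interval(-5, -1/8)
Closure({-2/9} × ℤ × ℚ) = {-2/9} × ℤ × ℝ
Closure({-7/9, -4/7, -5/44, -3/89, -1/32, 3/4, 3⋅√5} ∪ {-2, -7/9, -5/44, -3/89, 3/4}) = {-2, -7/9, -4/7, -5/44, -3/89, -1/32, 3/4, 3⋅√5}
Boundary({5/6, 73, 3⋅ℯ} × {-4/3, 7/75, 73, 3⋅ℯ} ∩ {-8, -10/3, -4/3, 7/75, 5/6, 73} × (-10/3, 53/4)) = {5/6, 73} × {-4/3, 7/75, 3⋅ℯ}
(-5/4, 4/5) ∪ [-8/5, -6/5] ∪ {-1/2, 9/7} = [-8/5, 4/5) ∪ {9/7}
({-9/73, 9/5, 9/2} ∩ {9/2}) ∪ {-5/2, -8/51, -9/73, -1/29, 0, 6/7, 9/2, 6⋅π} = {-5/2, -8/51, -9/73, -1/29, 0, 6/7, 9/2, 6⋅π}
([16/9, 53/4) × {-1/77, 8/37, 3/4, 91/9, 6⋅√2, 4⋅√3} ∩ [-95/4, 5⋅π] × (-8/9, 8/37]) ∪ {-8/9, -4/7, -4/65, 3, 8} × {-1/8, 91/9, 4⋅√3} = ([16/9, 53/4) × {-1/77, 8/37}) ∪ ({-8/9, -4/7, -4/65, 3, 8} × {-1/8, 91/9, 4⋅√3})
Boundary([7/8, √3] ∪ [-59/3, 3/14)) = {-59/3, 3/14, 7/8, √3}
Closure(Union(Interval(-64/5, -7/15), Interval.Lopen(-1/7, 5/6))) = Union(Interval(-64/5, -7/15), Interval(-1/7, 5/6))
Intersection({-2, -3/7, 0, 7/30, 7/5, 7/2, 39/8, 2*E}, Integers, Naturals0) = {0}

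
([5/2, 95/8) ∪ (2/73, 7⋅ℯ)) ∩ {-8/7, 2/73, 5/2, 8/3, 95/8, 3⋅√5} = {5/2, 8/3, 95/8, 3⋅√5}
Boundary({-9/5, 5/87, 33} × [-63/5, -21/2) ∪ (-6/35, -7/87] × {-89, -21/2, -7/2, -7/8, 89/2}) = ({-9/5, 5/87, 33} × [-63/5, -21/2]) ∪ ([-6/35, -7/87] × {-89, -21/2, -7/2, -7/8, 89/2})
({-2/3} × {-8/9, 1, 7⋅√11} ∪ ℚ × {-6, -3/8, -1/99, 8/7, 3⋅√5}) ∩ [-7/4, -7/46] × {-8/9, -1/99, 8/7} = ({-2/3} × {-8/9}) ∪ ((ℚ ∩ [-7/4, -7/46]) × {-1/99, 8/7})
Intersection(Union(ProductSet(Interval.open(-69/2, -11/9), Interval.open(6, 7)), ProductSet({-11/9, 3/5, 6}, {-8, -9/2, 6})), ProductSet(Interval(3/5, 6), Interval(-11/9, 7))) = ProductSet({3/5, 6}, {6})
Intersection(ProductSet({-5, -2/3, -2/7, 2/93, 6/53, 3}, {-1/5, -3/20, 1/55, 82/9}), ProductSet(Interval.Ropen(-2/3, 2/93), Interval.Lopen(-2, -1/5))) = ProductSet({-2/3, -2/7}, {-1/5})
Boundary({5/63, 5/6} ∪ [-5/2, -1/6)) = {-5/2, -1/6, 5/63, 5/6}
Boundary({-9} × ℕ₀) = {-9} × ℕ₀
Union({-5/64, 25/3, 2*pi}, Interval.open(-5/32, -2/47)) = Union({25/3, 2*pi}, Interval.open(-5/32, -2/47))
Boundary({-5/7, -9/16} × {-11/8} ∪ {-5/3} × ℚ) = ({-5/3} × ℝ) ∪ ({-5/7, -9/16} × {-11/8})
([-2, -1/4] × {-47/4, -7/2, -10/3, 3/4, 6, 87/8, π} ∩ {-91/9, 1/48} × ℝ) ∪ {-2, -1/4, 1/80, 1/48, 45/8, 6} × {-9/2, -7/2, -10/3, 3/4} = {-2, -1/4, 1/80, 1/48, 45/8, 6} × {-9/2, -7/2, -10/3, 3/4}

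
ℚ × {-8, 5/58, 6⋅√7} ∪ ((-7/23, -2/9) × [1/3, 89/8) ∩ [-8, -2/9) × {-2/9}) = ℚ × {-8, 5/58, 6⋅√7}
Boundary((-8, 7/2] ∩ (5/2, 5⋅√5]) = {5/2, 7/2}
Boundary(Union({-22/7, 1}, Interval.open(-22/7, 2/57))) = {-22/7, 2/57, 1}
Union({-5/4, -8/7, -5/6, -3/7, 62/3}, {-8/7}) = {-5/4, -8/7, -5/6, -3/7, 62/3}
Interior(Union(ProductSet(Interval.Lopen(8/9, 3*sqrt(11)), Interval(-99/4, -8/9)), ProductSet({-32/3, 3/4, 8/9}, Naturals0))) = ProductSet(Interval.open(8/9, 3*sqrt(11)), Interval.open(-99/4, -8/9))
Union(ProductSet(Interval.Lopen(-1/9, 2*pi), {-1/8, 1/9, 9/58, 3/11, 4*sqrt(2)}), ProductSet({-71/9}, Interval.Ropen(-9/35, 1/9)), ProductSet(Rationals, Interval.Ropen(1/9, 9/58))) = Union(ProductSet({-71/9}, Interval.Ropen(-9/35, 1/9)), ProductSet(Interval.Lopen(-1/9, 2*pi), {-1/8, 1/9, 9/58, 3/11, 4*sqrt(2)}), ProductSet(Rationals, Interval.Ropen(1/9, 9/58)))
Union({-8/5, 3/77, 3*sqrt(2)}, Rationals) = Union({3*sqrt(2)}, Rationals)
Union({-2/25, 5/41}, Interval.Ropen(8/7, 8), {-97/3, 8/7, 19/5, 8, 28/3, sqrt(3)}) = Union({-97/3, -2/25, 5/41, 28/3}, Interval(8/7, 8))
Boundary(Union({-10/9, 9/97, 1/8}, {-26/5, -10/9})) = {-26/5, -10/9, 9/97, 1/8}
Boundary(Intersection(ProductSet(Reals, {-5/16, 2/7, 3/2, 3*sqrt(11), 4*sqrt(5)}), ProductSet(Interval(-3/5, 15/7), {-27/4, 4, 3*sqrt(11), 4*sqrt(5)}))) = ProductSet(Interval(-3/5, 15/7), {3*sqrt(11), 4*sqrt(5)})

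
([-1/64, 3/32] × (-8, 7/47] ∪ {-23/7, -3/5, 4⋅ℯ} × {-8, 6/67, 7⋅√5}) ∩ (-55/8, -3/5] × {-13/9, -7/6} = ∅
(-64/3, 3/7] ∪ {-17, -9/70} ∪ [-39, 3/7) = [-39, 3/7]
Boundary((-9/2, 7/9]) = {-9/2, 7/9}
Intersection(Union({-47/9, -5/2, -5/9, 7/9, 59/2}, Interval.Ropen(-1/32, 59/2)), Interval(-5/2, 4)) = Union({-5/2, -5/9}, Interval(-1/32, 4))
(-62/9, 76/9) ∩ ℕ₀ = {0, 1, …, 8}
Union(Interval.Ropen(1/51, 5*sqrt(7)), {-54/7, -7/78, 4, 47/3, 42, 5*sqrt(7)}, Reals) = Interval(-oo, oo)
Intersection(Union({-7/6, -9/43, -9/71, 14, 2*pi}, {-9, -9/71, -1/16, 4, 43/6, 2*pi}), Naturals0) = {4, 14}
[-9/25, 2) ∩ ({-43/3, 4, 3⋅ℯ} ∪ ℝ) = [-9/25, 2)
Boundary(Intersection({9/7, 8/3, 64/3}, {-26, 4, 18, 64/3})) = {64/3}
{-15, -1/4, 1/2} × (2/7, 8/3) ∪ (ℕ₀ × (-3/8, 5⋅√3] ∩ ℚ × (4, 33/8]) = (ℕ₀ × (4, 33/8]) ∪ ({-15, -1/4, 1/2} × (2/7, 8/3))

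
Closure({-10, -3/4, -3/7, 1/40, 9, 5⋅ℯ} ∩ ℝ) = {-10, -3/4, -3/7, 1/40, 9, 5⋅ℯ}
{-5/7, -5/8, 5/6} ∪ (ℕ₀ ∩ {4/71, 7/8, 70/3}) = {-5/7, -5/8, 5/6}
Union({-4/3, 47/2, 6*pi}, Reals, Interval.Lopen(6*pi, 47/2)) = Interval(-oo, oo)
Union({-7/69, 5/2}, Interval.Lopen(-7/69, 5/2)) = Interval(-7/69, 5/2)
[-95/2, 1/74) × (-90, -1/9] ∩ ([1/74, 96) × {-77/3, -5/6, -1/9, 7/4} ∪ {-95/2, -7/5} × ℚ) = {-95/2, -7/5} × (ℚ ∩ (-90, -1/9])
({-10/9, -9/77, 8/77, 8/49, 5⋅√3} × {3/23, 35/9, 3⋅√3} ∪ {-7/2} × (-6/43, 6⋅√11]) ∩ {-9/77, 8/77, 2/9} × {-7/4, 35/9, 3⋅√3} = {-9/77, 8/77} × {35/9, 3⋅√3}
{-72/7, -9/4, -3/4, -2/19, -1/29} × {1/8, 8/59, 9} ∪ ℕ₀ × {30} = (ℕ₀ × {30}) ∪ ({-72/7, -9/4, -3/4, -2/19, -1/29} × {1/8, 8/59, 9})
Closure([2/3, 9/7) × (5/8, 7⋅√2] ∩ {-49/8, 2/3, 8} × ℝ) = {2/3} × [5/8, 7⋅√2]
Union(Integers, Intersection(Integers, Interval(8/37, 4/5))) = Integers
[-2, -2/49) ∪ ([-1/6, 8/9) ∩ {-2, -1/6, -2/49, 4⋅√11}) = [-2, -2/49]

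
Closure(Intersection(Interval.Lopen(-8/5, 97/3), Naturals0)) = Range(0, 33, 1)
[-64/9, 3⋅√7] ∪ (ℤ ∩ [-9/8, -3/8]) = [-64/9, 3⋅√7] ∪ {-1}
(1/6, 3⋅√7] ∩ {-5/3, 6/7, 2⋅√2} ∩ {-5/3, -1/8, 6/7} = {6/7}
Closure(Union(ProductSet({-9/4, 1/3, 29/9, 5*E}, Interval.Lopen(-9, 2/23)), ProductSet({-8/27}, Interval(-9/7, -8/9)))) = Union(ProductSet({-8/27}, Interval(-9/7, -8/9)), ProductSet({-9/4, 1/3, 29/9, 5*E}, Interval(-9, 2/23)))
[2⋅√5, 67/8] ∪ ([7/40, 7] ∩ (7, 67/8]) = [2⋅√5, 67/8]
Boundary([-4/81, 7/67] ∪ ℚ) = (-∞, -4/81] ∪ [7/67, ∞)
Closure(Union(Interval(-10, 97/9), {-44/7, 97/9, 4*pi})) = Union({4*pi}, Interval(-10, 97/9))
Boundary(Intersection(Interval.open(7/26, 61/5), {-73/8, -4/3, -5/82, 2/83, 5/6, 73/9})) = {5/6, 73/9}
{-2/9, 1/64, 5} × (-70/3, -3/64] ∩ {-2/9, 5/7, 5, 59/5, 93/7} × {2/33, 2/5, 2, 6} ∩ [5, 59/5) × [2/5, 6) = ∅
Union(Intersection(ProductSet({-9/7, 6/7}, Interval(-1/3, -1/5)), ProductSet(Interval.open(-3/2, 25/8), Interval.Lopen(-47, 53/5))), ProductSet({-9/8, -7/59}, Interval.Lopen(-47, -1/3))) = Union(ProductSet({-9/7, 6/7}, Interval(-1/3, -1/5)), ProductSet({-9/8, -7/59}, Interval.Lopen(-47, -1/3)))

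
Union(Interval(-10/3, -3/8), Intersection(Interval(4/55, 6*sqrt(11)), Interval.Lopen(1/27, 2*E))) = Union(Interval(-10/3, -3/8), Interval(4/55, 2*E))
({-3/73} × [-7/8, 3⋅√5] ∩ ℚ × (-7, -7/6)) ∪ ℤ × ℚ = ℤ × ℚ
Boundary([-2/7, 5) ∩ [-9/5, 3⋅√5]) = {-2/7, 5}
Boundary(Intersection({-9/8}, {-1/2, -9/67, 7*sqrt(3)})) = EmptySet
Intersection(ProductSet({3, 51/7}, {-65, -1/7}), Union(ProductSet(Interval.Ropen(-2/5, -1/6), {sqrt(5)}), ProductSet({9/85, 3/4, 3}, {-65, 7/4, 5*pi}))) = ProductSet({3}, {-65})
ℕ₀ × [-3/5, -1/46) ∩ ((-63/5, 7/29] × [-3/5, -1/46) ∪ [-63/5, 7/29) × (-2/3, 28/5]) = {0} × [-3/5, -1/46)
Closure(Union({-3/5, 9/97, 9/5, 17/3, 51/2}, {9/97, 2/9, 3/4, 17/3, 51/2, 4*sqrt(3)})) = {-3/5, 9/97, 2/9, 3/4, 9/5, 17/3, 51/2, 4*sqrt(3)}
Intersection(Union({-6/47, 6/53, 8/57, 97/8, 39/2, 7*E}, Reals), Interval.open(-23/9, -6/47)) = Interval.open(-23/9, -6/47)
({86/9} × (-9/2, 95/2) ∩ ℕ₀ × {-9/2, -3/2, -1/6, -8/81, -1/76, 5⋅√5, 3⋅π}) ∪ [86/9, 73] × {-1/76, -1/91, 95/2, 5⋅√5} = [86/9, 73] × {-1/76, -1/91, 95/2, 5⋅√5}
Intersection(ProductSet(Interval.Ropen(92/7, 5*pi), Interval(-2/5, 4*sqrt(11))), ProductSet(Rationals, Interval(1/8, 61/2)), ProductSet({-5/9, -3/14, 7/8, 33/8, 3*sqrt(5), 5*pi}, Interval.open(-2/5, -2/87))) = EmptySet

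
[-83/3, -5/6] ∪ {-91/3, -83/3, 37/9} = {-91/3, 37/9} ∪ [-83/3, -5/6]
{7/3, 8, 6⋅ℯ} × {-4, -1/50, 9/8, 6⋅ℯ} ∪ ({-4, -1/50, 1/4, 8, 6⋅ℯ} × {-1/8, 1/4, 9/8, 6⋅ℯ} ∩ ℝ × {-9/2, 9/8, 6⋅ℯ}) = ({7/3, 8, 6⋅ℯ} × {-4, -1/50, 9/8, 6⋅ℯ}) ∪ ({-4, -1/50, 1/4, 8, 6⋅ℯ} × {9/8, 6⋅ℯ})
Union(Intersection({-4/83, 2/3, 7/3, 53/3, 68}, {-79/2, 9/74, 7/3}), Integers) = Union({7/3}, Integers)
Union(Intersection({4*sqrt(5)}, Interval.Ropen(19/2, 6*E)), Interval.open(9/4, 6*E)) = Interval.open(9/4, 6*E)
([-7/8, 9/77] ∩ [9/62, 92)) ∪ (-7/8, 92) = (-7/8, 92)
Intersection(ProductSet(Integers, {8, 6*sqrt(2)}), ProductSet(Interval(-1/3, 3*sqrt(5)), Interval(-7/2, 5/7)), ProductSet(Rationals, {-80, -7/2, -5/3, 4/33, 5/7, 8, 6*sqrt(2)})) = EmptySet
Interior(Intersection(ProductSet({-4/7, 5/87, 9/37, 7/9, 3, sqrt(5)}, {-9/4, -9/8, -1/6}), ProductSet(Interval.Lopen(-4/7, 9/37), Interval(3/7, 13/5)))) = EmptySet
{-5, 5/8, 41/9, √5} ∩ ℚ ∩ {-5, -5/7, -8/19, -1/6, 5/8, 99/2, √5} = {-5, 5/8}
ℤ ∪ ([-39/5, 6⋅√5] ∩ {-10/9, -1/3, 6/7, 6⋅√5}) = ℤ ∪ {-10/9, -1/3, 6/7, 6⋅√5}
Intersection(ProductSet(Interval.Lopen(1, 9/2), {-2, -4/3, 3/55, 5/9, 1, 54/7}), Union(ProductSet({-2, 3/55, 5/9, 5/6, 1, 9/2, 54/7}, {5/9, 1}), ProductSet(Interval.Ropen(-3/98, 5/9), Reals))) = ProductSet({9/2}, {5/9, 1})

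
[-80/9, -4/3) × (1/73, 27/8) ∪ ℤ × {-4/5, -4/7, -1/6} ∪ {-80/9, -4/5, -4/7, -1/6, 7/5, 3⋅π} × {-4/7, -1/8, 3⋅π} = (ℤ × {-4/5, -4/7, -1/6}) ∪ ([-80/9, -4/3) × (1/73, 27/8)) ∪ ({-80/9, -4/5, -4/7, -1/6, 7/5, 3⋅π} × {-4/7, -1/8, 3⋅π})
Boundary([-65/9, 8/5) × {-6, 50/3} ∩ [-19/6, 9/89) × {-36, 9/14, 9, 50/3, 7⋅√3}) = [-19/6, 9/89] × {50/3}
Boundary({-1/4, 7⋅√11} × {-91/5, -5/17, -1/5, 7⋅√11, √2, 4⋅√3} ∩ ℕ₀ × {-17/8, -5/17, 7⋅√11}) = ∅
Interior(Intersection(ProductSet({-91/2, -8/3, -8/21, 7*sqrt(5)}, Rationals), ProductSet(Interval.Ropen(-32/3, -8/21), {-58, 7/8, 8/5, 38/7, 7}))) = EmptySet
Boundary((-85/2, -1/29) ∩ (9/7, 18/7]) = ∅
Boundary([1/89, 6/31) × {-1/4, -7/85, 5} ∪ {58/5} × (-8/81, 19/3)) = ({58/5} × [-8/81, 19/3]) ∪ ([1/89, 6/31] × {-1/4, -7/85, 5})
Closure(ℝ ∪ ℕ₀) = ℝ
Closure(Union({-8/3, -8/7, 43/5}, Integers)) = Union({-8/3, -8/7, 43/5}, Integers)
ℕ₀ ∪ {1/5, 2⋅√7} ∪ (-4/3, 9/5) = (-4/3, 9/5) ∪ ℕ₀ ∪ {2⋅√7}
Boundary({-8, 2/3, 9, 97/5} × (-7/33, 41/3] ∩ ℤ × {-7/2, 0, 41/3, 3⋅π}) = {-8, 9} × {0, 41/3, 3⋅π}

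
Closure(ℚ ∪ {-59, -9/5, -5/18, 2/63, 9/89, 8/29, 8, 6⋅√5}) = ℝ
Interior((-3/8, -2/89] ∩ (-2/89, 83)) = ∅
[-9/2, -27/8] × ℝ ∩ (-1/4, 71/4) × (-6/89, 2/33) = ∅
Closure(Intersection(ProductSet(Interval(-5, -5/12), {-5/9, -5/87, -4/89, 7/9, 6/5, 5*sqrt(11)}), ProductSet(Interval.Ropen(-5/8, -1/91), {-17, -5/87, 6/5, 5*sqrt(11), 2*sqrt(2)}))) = ProductSet(Interval(-5/8, -5/12), {-5/87, 6/5, 5*sqrt(11)})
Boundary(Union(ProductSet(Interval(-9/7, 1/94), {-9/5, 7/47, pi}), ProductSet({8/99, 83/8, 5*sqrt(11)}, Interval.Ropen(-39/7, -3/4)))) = Union(ProductSet({8/99, 83/8, 5*sqrt(11)}, Interval(-39/7, -3/4)), ProductSet(Interval(-9/7, 1/94), {-9/5, 7/47, pi}))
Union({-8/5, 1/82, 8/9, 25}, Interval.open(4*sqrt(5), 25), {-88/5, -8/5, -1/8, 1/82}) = Union({-88/5, -8/5, -1/8, 1/82, 8/9}, Interval.Lopen(4*sqrt(5), 25))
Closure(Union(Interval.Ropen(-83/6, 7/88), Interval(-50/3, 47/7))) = Interval(-50/3, 47/7)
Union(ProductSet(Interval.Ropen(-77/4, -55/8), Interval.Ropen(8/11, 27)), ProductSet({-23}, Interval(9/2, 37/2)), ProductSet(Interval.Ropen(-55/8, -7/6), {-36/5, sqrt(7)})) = Union(ProductSet({-23}, Interval(9/2, 37/2)), ProductSet(Interval.Ropen(-77/4, -55/8), Interval.Ropen(8/11, 27)), ProductSet(Interval.Ropen(-55/8, -7/6), {-36/5, sqrt(7)}))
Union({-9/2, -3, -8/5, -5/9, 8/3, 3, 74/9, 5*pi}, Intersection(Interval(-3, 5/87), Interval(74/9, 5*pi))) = {-9/2, -3, -8/5, -5/9, 8/3, 3, 74/9, 5*pi}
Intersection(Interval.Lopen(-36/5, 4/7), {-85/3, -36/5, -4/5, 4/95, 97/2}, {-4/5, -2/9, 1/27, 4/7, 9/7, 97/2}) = {-4/5}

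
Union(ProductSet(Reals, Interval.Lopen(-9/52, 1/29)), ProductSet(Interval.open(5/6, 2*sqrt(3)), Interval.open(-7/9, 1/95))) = Union(ProductSet(Interval.open(5/6, 2*sqrt(3)), Interval.open(-7/9, 1/95)), ProductSet(Reals, Interval.Lopen(-9/52, 1/29)))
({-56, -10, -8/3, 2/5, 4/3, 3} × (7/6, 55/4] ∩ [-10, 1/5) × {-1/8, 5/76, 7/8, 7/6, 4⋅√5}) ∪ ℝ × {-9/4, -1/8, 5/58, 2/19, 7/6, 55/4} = (ℝ × {-9/4, -1/8, 5/58, 2/19, 7/6, 55/4}) ∪ ({-10, -8/3} × {4⋅√5})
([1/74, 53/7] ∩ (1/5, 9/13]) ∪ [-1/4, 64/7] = [-1/4, 64/7]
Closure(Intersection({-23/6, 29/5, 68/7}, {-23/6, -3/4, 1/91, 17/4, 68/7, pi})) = {-23/6, 68/7}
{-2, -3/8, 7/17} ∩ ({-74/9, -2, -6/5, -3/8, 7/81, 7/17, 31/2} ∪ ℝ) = {-2, -3/8, 7/17}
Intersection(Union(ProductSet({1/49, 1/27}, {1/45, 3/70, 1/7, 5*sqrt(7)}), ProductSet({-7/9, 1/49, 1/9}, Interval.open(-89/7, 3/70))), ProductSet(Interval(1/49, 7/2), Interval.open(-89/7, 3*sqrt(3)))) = Union(ProductSet({1/49, 1/27}, {1/45, 3/70, 1/7}), ProductSet({1/49, 1/9}, Interval.open(-89/7, 3/70)))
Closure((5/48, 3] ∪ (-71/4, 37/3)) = [-71/4, 37/3]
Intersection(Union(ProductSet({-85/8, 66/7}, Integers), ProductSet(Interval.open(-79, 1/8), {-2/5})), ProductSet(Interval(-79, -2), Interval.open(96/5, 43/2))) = ProductSet({-85/8}, Range(20, 22, 1))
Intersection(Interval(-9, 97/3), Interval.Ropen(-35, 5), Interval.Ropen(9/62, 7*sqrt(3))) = Interval.Ropen(9/62, 5)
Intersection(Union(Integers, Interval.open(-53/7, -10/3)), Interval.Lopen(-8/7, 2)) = Range(-1, 3, 1)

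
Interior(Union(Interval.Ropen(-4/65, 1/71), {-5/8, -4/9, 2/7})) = Interval.open(-4/65, 1/71)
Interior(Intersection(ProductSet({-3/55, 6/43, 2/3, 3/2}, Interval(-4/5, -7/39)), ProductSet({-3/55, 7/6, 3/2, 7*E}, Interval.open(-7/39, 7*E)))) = EmptySet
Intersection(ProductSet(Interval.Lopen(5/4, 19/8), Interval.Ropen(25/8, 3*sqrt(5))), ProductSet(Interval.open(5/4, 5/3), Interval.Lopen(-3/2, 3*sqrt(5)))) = ProductSet(Interval.open(5/4, 5/3), Interval.Ropen(25/8, 3*sqrt(5)))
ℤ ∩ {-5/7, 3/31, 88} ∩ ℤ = {88}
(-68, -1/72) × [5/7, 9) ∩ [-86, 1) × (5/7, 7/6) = (-68, -1/72) × (5/7, 7/6)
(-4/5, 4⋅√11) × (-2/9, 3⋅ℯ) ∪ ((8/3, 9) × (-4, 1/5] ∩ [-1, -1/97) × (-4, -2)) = (-4/5, 4⋅√11) × (-2/9, 3⋅ℯ)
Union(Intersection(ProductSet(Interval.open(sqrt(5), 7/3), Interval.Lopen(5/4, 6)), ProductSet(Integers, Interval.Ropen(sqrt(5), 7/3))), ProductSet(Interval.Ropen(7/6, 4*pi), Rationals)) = ProductSet(Interval.Ropen(7/6, 4*pi), Rationals)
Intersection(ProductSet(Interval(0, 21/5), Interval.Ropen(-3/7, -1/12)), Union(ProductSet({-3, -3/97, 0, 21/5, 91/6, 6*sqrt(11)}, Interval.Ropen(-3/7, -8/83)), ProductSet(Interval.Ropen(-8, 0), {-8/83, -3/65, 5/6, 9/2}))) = ProductSet({0, 21/5}, Interval.Ropen(-3/7, -8/83))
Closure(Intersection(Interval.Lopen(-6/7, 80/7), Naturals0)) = Range(0, 12, 1)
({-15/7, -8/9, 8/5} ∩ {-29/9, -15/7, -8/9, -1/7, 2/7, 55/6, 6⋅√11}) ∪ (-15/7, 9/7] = [-15/7, 9/7]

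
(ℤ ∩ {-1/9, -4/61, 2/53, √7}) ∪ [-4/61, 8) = [-4/61, 8)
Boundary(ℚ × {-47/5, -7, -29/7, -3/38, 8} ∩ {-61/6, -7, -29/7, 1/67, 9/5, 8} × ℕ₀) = {-61/6, -7, -29/7, 1/67, 9/5, 8} × {8}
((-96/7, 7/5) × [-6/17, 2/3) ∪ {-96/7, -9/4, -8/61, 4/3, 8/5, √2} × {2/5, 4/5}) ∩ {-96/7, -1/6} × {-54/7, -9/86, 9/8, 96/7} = {-1/6} × {-9/86}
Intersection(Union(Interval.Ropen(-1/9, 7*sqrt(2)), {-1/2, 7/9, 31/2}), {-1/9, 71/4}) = {-1/9}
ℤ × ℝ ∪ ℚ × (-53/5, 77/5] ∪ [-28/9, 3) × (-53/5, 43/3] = (ℤ × ℝ) ∪ (ℚ × (-53/5, 77/5]) ∪ ([-28/9, 3) × (-53/5, 43/3])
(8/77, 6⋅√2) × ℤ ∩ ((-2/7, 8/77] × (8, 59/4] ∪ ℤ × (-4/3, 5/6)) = {1, 2, …, 8} × {-1, 0}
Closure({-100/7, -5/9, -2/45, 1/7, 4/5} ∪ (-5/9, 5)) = {-100/7} ∪ [-5/9, 5]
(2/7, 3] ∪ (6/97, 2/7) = (6/97, 2/7) ∪ (2/7, 3]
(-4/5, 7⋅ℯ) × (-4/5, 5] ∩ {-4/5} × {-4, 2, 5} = ∅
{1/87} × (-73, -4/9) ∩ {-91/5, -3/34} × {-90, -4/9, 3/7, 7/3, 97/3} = ∅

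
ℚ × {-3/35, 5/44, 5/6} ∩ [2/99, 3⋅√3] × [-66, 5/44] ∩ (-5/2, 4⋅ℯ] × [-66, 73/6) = (ℚ ∩ [2/99, 3⋅√3]) × {-3/35, 5/44}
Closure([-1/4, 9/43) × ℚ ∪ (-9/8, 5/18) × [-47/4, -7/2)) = ([-1/4, 9/43) × ℚ) ∪ ({-9/8, 5/18} × [-47/4, -7/2]) ∪ ([-9/8, 5/18] × {-47/4, -7/2}) ∪ ((-9/8, 5/18) × [-47/4, -7/2)) ∪ ([-1/4, 9/43] × ((-∞, -47/4] ∪ [-7/2, ∞)))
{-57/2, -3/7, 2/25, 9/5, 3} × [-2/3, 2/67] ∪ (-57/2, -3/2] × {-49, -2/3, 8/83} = ((-57/2, -3/2] × {-49, -2/3, 8/83}) ∪ ({-57/2, -3/7, 2/25, 9/5, 3} × [-2/3, 2/67])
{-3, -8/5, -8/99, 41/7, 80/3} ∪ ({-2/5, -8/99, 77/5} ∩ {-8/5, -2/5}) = {-3, -8/5, -2/5, -8/99, 41/7, 80/3}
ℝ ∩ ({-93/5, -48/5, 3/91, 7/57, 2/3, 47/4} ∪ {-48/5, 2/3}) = {-93/5, -48/5, 3/91, 7/57, 2/3, 47/4}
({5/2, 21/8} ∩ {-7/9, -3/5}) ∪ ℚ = ℚ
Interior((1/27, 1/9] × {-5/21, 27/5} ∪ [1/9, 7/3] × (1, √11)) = (1/9, 7/3) × (1, √11)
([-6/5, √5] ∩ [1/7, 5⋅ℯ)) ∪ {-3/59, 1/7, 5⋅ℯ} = {-3/59, 5⋅ℯ} ∪ [1/7, √5]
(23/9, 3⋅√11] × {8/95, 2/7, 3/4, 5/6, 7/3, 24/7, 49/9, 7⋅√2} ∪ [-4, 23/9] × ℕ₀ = ([-4, 23/9] × ℕ₀) ∪ ((23/9, 3⋅√11] × {8/95, 2/7, 3/4, 5/6, 7/3, 24/7, 49/9, 7⋅√2})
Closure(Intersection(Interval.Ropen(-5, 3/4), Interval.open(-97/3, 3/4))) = Interval(-5, 3/4)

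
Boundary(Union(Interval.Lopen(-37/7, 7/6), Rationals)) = Union(Interval(-oo, -37/7), Interval(7/6, oo))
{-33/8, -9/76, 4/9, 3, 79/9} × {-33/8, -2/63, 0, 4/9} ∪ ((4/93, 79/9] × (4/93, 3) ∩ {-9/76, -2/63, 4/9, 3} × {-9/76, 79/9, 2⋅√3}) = {-33/8, -9/76, 4/9, 3, 79/9} × {-33/8, -2/63, 0, 4/9}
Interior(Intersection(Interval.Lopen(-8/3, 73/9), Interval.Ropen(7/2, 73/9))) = Interval.open(7/2, 73/9)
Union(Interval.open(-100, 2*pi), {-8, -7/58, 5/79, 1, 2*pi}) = Interval.Lopen(-100, 2*pi)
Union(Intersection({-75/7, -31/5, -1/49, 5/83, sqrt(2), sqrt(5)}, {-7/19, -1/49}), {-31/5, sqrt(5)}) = {-31/5, -1/49, sqrt(5)}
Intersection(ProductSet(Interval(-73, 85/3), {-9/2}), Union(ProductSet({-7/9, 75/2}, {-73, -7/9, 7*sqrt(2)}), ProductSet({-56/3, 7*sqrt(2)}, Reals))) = ProductSet({-56/3, 7*sqrt(2)}, {-9/2})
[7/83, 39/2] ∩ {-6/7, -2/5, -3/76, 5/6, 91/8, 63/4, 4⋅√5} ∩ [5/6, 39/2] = {5/6, 91/8, 63/4, 4⋅√5}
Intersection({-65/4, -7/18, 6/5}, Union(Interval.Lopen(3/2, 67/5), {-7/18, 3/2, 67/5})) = {-7/18}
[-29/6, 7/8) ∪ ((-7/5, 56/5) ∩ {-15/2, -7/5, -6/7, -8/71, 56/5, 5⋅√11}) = [-29/6, 7/8)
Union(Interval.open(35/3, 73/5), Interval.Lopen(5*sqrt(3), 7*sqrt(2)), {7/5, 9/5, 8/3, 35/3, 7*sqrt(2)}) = Union({7/5, 9/5, 8/3}, Interval.Ropen(35/3, 73/5), Interval.Lopen(5*sqrt(3), 7*sqrt(2)))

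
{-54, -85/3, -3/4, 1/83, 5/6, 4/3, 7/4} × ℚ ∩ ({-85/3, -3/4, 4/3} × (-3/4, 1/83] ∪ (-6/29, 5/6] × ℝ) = ({1/83, 5/6} × ℚ) ∪ ({-85/3, -3/4, 4/3} × (ℚ ∩ (-3/4, 1/83]))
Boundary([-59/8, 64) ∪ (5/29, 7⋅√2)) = {-59/8, 64}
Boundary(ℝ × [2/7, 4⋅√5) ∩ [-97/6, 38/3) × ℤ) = [-97/6, 38/3] × {1, 2, …, 8}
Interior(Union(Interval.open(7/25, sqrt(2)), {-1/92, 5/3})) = Interval.open(7/25, sqrt(2))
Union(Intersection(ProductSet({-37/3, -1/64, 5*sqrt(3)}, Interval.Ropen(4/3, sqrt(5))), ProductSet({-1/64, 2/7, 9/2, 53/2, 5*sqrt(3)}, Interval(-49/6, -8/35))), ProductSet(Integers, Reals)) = ProductSet(Integers, Reals)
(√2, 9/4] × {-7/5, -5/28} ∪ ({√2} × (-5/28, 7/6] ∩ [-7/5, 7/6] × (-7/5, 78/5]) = (√2, 9/4] × {-7/5, -5/28}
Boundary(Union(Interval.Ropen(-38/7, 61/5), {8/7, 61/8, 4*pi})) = {-38/7, 61/5, 4*pi}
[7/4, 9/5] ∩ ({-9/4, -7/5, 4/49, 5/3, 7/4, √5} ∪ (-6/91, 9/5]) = [7/4, 9/5]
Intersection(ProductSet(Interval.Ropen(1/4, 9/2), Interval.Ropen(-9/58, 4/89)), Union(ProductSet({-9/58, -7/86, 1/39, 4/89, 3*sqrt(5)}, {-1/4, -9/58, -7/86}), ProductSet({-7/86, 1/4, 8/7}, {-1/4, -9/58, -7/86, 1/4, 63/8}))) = ProductSet({1/4, 8/7}, {-9/58, -7/86})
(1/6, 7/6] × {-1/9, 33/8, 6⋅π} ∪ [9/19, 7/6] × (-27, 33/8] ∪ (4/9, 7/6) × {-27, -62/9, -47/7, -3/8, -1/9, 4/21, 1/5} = ([9/19, 7/6] × (-27, 33/8]) ∪ ((1/6, 7/6] × {-1/9, 33/8, 6⋅π}) ∪ ((4/9, 7/6) × {-27, -62/9, -47/7, -3/8, -1/9, 4/21, 1/5})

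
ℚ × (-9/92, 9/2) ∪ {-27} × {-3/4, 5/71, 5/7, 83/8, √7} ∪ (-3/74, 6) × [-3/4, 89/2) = (ℚ × (-9/92, 9/2)) ∪ ({-27} × {-3/4, 5/71, 5/7, 83/8, √7}) ∪ ((-3/74, 6) × [-3/4, 89/2))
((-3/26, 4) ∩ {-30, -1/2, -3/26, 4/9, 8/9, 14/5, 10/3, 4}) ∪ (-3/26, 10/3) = (-3/26, 10/3]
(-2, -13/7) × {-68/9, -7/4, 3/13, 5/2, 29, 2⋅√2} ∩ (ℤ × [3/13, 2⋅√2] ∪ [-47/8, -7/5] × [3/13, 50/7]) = (-2, -13/7) × {3/13, 5/2, 2⋅√2}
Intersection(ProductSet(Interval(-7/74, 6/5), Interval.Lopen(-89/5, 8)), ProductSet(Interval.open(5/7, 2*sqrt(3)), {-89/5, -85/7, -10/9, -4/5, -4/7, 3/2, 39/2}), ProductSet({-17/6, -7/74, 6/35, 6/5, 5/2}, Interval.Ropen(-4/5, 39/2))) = ProductSet({6/5}, {-4/5, -4/7, 3/2})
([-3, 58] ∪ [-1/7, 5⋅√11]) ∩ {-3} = {-3}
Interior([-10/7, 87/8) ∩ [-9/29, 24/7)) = (-9/29, 24/7)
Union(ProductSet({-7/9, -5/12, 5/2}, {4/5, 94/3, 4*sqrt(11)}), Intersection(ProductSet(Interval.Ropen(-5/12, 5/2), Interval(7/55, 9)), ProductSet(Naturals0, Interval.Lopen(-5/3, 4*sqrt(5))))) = Union(ProductSet({-7/9, -5/12, 5/2}, {4/5, 94/3, 4*sqrt(11)}), ProductSet(Range(0, 3, 1), Interval(7/55, 4*sqrt(5))))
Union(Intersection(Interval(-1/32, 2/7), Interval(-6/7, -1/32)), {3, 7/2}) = {-1/32, 3, 7/2}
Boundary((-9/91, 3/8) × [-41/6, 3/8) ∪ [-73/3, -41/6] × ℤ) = ([-73/3, -41/6] × ℤ) ∪ ({-9/91, 3/8} × [-41/6, 3/8]) ∪ ([-9/91, 3/8] × {-41/6, 3/8})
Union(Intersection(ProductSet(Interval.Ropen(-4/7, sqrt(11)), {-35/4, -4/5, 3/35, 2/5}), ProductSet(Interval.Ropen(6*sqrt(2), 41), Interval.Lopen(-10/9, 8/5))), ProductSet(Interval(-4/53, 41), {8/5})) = ProductSet(Interval(-4/53, 41), {8/5})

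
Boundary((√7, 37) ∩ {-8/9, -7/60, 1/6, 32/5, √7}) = {32/5}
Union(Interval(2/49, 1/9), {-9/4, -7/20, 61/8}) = Union({-9/4, -7/20, 61/8}, Interval(2/49, 1/9))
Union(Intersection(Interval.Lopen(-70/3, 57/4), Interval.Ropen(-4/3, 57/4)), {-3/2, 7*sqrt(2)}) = Union({-3/2}, Interval.Ropen(-4/3, 57/4))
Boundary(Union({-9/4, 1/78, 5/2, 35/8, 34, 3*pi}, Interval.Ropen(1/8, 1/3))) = {-9/4, 1/78, 1/8, 1/3, 5/2, 35/8, 34, 3*pi}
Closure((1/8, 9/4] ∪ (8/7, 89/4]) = [1/8, 89/4]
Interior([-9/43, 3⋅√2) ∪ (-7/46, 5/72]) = (-9/43, 3⋅√2)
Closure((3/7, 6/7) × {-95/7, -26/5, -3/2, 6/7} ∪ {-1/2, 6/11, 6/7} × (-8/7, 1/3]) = ({-1/2, 6/11, 6/7} × [-8/7, 1/3]) ∪ ([3/7, 6/7] × {-95/7, -26/5, -3/2, 6/7})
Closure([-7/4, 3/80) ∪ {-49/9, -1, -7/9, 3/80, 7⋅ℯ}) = {-49/9, 7⋅ℯ} ∪ [-7/4, 3/80]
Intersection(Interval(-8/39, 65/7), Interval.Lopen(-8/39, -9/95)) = Interval.Lopen(-8/39, -9/95)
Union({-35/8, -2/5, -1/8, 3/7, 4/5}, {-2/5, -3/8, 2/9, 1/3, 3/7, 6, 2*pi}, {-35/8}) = {-35/8, -2/5, -3/8, -1/8, 2/9, 1/3, 3/7, 4/5, 6, 2*pi}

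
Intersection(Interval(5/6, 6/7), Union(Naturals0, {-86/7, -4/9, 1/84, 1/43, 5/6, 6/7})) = {5/6, 6/7}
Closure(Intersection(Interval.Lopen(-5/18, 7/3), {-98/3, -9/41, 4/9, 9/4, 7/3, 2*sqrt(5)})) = {-9/41, 4/9, 9/4, 7/3}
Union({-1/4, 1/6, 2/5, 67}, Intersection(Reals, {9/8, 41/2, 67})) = {-1/4, 1/6, 2/5, 9/8, 41/2, 67}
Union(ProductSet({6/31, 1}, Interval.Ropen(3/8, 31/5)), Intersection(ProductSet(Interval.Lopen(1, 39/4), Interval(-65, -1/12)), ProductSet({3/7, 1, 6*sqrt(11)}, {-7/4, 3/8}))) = ProductSet({6/31, 1}, Interval.Ropen(3/8, 31/5))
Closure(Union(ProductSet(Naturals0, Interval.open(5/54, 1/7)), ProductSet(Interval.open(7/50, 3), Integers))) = Union(ProductSet(Interval(7/50, 3), Integers), ProductSet(Naturals0, Interval(5/54, 1/7)))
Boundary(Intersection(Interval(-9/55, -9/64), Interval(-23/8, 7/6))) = {-9/55, -9/64}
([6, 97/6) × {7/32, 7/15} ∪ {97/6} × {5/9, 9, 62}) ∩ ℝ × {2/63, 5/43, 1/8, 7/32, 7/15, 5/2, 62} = ({97/6} × {62}) ∪ ([6, 97/6) × {7/32, 7/15})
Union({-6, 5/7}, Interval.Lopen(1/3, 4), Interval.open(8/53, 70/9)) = Union({-6}, Interval.open(8/53, 70/9))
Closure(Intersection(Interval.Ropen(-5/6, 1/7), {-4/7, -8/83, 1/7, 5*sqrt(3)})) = {-4/7, -8/83}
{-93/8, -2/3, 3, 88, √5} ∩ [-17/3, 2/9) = {-2/3}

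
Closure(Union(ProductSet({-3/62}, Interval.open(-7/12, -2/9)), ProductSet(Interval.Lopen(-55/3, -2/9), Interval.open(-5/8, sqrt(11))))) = Union(ProductSet({-3/62}, Interval(-7/12, -2/9)), ProductSet({-55/3, -2/9}, Interval(-5/8, sqrt(11))), ProductSet(Interval(-55/3, -2/9), {-5/8, sqrt(11)}), ProductSet(Interval.Lopen(-55/3, -2/9), Interval.open(-5/8, sqrt(11))))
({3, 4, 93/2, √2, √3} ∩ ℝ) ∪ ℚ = ℚ ∪ {√2, √3}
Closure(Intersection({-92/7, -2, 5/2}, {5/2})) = {5/2}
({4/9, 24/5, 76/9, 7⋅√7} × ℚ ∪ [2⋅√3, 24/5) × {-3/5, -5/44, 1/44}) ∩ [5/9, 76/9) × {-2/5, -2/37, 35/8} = {24/5} × {-2/5, -2/37, 35/8}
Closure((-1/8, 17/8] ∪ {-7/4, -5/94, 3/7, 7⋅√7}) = {-7/4, 7⋅√7} ∪ [-1/8, 17/8]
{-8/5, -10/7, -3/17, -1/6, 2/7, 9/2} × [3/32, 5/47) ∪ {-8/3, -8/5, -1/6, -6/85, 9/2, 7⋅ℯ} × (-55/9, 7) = ({-8/5, -10/7, -3/17, -1/6, 2/7, 9/2} × [3/32, 5/47)) ∪ ({-8/3, -8/5, -1/6, -6/85, 9/2, 7⋅ℯ} × (-55/9, 7))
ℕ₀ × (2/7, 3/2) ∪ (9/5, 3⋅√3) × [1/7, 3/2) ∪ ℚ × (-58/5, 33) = (ℚ × (-58/5, 33)) ∪ ((9/5, 3⋅√3) × [1/7, 3/2))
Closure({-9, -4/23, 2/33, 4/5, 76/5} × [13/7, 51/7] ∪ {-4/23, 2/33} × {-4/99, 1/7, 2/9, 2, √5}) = ({-4/23, 2/33} × {-4/99, 1/7, 2/9, 2, √5}) ∪ ({-9, -4/23, 2/33, 4/5, 76/5} × [13/7, 51/7])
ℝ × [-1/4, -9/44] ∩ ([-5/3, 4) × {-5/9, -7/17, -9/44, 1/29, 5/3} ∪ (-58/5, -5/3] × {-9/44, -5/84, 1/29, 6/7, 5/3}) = (-58/5, 4) × {-9/44}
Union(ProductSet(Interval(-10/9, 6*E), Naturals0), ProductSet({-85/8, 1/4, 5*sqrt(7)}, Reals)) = Union(ProductSet({-85/8, 1/4, 5*sqrt(7)}, Reals), ProductSet(Interval(-10/9, 6*E), Naturals0))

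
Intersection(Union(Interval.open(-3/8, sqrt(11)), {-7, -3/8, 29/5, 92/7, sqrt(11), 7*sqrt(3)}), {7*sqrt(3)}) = {7*sqrt(3)}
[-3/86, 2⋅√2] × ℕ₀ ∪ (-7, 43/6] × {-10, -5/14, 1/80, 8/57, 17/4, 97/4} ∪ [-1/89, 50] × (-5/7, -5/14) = ([-3/86, 2⋅√2] × ℕ₀) ∪ ([-1/89, 50] × (-5/7, -5/14)) ∪ ((-7, 43/6] × {-10, -5/14, 1/80, 8/57, 17/4, 97/4})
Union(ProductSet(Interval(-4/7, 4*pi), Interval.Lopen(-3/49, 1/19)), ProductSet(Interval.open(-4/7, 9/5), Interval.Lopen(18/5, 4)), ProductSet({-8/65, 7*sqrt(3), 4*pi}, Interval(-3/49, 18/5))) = Union(ProductSet({-8/65, 7*sqrt(3), 4*pi}, Interval(-3/49, 18/5)), ProductSet(Interval.open(-4/7, 9/5), Interval.Lopen(18/5, 4)), ProductSet(Interval(-4/7, 4*pi), Interval.Lopen(-3/49, 1/19)))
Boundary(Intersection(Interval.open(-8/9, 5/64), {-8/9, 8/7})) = EmptySet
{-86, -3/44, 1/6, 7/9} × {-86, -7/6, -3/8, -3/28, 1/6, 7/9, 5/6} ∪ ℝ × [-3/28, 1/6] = (ℝ × [-3/28, 1/6]) ∪ ({-86, -3/44, 1/6, 7/9} × {-86, -7/6, -3/8, -3/28, 1/6, 7/9, 5/6})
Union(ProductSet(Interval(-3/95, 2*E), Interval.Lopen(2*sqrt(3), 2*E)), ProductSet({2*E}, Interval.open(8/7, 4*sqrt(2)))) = Union(ProductSet({2*E}, Interval.open(8/7, 4*sqrt(2))), ProductSet(Interval(-3/95, 2*E), Interval.Lopen(2*sqrt(3), 2*E)))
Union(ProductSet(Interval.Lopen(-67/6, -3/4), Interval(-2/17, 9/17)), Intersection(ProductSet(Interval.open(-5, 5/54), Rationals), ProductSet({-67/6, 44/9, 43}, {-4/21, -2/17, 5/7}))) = ProductSet(Interval.Lopen(-67/6, -3/4), Interval(-2/17, 9/17))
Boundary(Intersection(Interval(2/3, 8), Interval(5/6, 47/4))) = {5/6, 8}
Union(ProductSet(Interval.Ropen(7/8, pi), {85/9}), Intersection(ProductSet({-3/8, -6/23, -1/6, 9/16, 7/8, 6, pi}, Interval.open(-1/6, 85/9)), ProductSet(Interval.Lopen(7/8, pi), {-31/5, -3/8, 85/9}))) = ProductSet(Interval.Ropen(7/8, pi), {85/9})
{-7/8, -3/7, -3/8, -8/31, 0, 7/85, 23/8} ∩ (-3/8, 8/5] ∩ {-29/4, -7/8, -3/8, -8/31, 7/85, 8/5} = {-8/31, 7/85}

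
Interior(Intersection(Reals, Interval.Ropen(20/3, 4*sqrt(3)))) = Interval.open(20/3, 4*sqrt(3))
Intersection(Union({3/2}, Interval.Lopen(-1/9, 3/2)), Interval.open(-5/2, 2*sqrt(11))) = Interval.Lopen(-1/9, 3/2)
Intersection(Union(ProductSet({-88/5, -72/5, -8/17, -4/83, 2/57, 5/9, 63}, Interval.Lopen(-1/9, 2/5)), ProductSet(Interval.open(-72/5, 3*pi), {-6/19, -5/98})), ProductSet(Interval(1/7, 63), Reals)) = Union(ProductSet({5/9, 63}, Interval.Lopen(-1/9, 2/5)), ProductSet(Interval.Ropen(1/7, 3*pi), {-6/19, -5/98}))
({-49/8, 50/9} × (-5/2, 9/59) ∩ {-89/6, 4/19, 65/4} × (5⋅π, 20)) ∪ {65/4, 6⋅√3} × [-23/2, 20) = {65/4, 6⋅√3} × [-23/2, 20)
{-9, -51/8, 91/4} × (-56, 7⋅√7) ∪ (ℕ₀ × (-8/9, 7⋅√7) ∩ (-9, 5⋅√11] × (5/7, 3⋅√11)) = ({-9, -51/8, 91/4} × (-56, 7⋅√7)) ∪ ({0, 1, …, 16} × (5/7, 3⋅√11))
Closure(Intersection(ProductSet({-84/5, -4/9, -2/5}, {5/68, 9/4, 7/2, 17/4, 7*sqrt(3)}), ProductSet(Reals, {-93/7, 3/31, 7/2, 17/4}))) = ProductSet({-84/5, -4/9, -2/5}, {7/2, 17/4})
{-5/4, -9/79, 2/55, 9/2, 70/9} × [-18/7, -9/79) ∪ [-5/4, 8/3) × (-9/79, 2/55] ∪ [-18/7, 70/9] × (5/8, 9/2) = ([-18/7, 70/9] × (5/8, 9/2)) ∪ ([-5/4, 8/3) × (-9/79, 2/55]) ∪ ({-5/4, -9/79, 2/55, 9/2, 70/9} × [-18/7, -9/79))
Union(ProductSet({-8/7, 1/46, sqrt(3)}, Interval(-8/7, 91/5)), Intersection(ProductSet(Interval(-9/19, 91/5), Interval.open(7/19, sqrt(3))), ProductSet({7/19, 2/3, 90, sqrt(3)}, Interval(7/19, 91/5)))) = Union(ProductSet({-8/7, 1/46, sqrt(3)}, Interval(-8/7, 91/5)), ProductSet({7/19, 2/3, sqrt(3)}, Interval.open(7/19, sqrt(3))))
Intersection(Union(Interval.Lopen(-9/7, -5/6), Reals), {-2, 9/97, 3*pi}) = {-2, 9/97, 3*pi}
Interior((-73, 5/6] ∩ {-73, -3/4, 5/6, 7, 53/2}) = ∅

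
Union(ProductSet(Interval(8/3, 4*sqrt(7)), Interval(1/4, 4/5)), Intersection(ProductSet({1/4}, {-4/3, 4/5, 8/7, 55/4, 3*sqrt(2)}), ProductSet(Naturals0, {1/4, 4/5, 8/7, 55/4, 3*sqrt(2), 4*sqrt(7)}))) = ProductSet(Interval(8/3, 4*sqrt(7)), Interval(1/4, 4/5))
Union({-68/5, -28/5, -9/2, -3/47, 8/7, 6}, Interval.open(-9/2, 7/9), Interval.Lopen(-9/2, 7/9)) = Union({-68/5, -28/5, 8/7, 6}, Interval(-9/2, 7/9))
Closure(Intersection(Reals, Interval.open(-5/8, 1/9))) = Interval(-5/8, 1/9)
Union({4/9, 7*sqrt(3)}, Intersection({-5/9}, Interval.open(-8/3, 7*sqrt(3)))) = {-5/9, 4/9, 7*sqrt(3)}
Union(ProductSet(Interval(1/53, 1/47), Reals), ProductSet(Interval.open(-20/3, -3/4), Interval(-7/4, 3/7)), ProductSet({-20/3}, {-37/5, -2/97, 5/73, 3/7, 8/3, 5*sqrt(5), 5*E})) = Union(ProductSet({-20/3}, {-37/5, -2/97, 5/73, 3/7, 8/3, 5*sqrt(5), 5*E}), ProductSet(Interval.open(-20/3, -3/4), Interval(-7/4, 3/7)), ProductSet(Interval(1/53, 1/47), Reals))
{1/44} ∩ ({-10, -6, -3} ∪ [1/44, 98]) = {1/44}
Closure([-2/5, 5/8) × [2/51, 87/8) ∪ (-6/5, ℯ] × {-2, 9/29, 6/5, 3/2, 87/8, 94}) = ({-2/5, 5/8} × [2/51, 87/8]) ∪ ([-2/5, 5/8] × {2/51, 87/8}) ∪ ([-2/5, 5/8) × [2/51, 87/8)) ∪ ([-6/5, ℯ] × {-2, 9/29, 6/5, 3/2, 87/8, 94})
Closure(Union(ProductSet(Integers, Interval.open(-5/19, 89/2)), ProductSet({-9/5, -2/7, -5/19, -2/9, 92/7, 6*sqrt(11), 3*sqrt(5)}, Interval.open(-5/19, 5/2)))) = Union(ProductSet({-9/5, -2/7, -5/19, -2/9, 92/7, 6*sqrt(11), 3*sqrt(5)}, Interval(-5/19, 5/2)), ProductSet(Integers, Interval(-5/19, 89/2)))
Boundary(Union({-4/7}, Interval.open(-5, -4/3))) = {-5, -4/3, -4/7}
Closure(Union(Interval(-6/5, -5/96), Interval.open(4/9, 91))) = Union(Interval(-6/5, -5/96), Interval(4/9, 91))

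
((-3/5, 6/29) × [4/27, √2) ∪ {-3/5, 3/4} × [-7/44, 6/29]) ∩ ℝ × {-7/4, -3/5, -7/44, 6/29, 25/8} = ({-3/5, 3/4} × {-7/44, 6/29}) ∪ ((-3/5, 6/29) × {6/29})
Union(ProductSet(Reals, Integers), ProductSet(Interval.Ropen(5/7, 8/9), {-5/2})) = Union(ProductSet(Interval.Ropen(5/7, 8/9), {-5/2}), ProductSet(Reals, Integers))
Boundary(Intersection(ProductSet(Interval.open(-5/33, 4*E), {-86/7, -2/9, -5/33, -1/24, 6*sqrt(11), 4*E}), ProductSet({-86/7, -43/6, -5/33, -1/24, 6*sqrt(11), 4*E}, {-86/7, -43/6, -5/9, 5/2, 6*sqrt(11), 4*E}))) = ProductSet({-1/24}, {-86/7, 6*sqrt(11), 4*E})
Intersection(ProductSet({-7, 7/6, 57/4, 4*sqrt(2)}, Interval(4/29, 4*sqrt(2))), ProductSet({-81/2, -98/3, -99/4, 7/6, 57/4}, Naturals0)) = ProductSet({7/6, 57/4}, Range(1, 6, 1))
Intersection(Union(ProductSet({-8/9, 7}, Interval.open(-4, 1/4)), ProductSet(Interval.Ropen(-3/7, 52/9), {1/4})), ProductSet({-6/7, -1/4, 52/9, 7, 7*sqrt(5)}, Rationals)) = Union(ProductSet({-1/4}, {1/4}), ProductSet({7}, Intersection(Interval.open(-4, 1/4), Rationals)))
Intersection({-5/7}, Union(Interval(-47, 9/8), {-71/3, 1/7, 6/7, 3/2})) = {-5/7}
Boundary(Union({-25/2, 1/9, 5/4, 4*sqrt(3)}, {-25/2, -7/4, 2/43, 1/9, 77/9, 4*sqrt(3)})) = {-25/2, -7/4, 2/43, 1/9, 5/4, 77/9, 4*sqrt(3)}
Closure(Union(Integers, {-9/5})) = Union({-9/5}, Integers)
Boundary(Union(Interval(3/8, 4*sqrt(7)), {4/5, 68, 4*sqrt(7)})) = {3/8, 68, 4*sqrt(7)}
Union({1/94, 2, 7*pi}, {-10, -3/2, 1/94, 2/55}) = {-10, -3/2, 1/94, 2/55, 2, 7*pi}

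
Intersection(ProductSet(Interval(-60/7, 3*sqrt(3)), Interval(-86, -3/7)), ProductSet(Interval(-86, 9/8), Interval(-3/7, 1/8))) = ProductSet(Interval(-60/7, 9/8), {-3/7})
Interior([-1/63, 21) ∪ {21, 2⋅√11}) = (-1/63, 21)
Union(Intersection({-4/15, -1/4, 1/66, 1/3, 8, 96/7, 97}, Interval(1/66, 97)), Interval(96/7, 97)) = Union({1/66, 1/3, 8}, Interval(96/7, 97))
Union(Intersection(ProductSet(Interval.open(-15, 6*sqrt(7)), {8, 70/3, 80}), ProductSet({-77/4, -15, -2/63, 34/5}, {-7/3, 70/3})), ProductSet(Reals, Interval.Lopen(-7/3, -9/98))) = Union(ProductSet({-2/63, 34/5}, {70/3}), ProductSet(Reals, Interval.Lopen(-7/3, -9/98)))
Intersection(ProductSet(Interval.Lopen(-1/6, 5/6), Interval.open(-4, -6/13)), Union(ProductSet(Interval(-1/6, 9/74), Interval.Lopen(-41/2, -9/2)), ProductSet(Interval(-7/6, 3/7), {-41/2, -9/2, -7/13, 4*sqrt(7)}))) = ProductSet(Interval.Lopen(-1/6, 3/7), {-7/13})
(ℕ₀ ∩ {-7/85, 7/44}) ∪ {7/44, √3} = {7/44, √3}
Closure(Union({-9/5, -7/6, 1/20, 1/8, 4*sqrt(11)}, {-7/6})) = {-9/5, -7/6, 1/20, 1/8, 4*sqrt(11)}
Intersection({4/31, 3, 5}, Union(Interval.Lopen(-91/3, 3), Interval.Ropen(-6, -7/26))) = {4/31, 3}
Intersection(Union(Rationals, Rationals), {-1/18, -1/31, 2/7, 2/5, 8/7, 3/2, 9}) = {-1/18, -1/31, 2/7, 2/5, 8/7, 3/2, 9}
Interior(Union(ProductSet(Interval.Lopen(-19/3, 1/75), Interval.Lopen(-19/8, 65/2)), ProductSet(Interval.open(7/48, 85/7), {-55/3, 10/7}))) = ProductSet(Interval.open(-19/3, 1/75), Interval.open(-19/8, 65/2))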